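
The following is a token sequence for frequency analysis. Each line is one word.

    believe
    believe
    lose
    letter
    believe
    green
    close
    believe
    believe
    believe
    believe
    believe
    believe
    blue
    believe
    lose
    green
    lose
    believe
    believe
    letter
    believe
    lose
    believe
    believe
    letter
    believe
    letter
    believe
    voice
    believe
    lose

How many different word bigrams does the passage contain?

15

32 tokens → 31 bigram windows in total.
Repeated bigrams (each contributes count−1 duplicates):
  believe believe: 8
  believe lose: 4
  letter believe: 4
  believe letter: 3
  lose believe: 2
16 duplicate windows → 31 − 16 = 15 distinct.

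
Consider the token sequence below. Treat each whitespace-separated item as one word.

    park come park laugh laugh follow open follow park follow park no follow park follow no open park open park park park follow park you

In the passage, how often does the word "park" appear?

Scanning the 25 tokens for "park":
  position 1: park
  position 3: park
  position 9: park
  position 11: park
  position 14: park
  position 18: park
  position 20: park
  position 21: park
  position 22: park
  position 24: park

10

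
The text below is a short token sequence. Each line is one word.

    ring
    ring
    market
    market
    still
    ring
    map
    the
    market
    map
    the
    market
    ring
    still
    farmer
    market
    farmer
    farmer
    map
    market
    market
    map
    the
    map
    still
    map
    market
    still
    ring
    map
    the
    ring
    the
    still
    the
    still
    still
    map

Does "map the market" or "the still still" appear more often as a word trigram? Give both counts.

"map the market" (2 vs 1)

"map the market": 2 occurrences
"the still still": 1 occurrence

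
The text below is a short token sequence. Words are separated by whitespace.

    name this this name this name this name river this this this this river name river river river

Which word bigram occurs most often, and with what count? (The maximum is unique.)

Bigram frequencies (highest first):
  this this: 4
  name this: 3
  this name: 3
  name river: 2
  river river: 2
  river this: 1
  … (2 more, each ≤ 1)

"this this", 4 times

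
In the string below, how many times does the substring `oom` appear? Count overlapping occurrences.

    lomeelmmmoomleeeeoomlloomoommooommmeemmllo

Sliding a length-3 window over the 42 characters (40 positions):
  position 10–12: oom
  position 18–20: oom
  position 23–25: oom
  position 26–28: oom
  position 31–33: oom

5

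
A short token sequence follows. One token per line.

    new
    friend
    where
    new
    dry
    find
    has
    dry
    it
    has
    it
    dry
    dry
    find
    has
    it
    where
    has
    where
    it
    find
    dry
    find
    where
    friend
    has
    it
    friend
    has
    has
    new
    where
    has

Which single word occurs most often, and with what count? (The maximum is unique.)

Unigram frequencies (highest first):
  has: 8
  where: 5
  dry: 5
  it: 5
  find: 4
  new: 3
  … (1 more, each ≤ 3)

"has", 8 times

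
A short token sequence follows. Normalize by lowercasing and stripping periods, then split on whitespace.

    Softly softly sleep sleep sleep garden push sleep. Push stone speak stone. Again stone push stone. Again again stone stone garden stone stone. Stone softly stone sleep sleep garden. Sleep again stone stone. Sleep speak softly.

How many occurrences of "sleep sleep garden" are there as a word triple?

2

Scanning the 34 overlapping trigram windows for "sleep sleep garden":
  position 4–6: sleep sleep garden
  position 27–29: sleep sleep garden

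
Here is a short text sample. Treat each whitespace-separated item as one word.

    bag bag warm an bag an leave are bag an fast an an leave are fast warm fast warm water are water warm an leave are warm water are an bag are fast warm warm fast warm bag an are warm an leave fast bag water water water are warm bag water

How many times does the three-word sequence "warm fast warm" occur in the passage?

Scanning the 50 overlapping trigram windows for "warm fast warm":
  position 17–19: warm fast warm
  position 35–37: warm fast warm

2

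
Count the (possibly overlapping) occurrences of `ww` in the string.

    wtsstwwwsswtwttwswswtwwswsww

Sliding a length-2 window over the 28 characters (27 positions):
  position 6–7: ww
  position 7–8: ww
  position 22–23: ww
  position 27–28: ww

4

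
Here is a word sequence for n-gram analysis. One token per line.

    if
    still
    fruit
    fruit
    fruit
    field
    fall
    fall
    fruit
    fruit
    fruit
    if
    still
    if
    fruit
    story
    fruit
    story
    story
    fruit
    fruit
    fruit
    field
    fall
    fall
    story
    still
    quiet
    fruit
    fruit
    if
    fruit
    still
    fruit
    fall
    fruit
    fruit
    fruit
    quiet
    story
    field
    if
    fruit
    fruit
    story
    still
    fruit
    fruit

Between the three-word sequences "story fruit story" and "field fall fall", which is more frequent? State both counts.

"field fall fall" (2 vs 1)

"story fruit story": 1 occurrence
"field fall fall": 2 occurrences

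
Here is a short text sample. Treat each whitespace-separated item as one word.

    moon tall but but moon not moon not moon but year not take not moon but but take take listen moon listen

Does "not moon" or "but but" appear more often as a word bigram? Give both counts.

"not moon" (3 vs 2)

"not moon": 3 occurrences
"but but": 2 occurrences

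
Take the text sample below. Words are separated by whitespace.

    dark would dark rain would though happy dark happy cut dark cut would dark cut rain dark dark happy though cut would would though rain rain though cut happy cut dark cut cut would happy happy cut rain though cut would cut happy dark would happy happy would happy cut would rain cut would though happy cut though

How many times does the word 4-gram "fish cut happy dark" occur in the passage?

Scanning the 55 overlapping 4-gram windows for "fish cut happy dark":
  (none found)

0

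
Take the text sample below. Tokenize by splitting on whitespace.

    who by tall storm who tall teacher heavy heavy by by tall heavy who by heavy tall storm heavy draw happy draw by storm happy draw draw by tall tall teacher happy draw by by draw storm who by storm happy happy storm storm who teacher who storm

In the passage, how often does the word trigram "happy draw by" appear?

2

Scanning the 46 overlapping trigram windows for "happy draw by":
  position 21–23: happy draw by
  position 32–34: happy draw by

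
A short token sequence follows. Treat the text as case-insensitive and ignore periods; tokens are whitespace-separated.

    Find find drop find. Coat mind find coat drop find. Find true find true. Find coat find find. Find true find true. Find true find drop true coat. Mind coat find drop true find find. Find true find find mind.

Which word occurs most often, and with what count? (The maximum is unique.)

Unigram frequencies (highest first):
  find: 20
  true: 8
  coat: 5
  drop: 4
  mind: 3

"find", 20 times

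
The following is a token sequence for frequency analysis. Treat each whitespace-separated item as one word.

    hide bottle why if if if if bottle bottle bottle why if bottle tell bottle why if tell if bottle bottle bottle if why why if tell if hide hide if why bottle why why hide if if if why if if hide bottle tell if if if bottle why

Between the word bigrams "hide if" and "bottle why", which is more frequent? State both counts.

"bottle why" (5 vs 2)

"hide if": 2 occurrences
"bottle why": 5 occurrences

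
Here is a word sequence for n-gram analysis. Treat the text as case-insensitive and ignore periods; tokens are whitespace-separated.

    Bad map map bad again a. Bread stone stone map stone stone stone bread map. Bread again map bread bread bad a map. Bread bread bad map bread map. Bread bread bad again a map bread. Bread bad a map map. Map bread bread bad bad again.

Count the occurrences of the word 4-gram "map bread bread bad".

Scanning the 44 overlapping 4-gram windows for "map bread bread bad":
  position 18–21: map bread bread bad
  position 23–26: map bread bread bad
  position 29–32: map bread bread bad
  position 35–38: map bread bread bad
  position 42–45: map bread bread bad

5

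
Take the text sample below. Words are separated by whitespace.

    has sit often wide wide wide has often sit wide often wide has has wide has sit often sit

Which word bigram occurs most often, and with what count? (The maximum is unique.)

Bigram frequencies (highest first):
  wide has: 3
  has sit: 2
  sit often: 2
  often wide: 2
  wide wide: 2
  often sit: 2
  … (5 more, each ≤ 1)

"wide has", 3 times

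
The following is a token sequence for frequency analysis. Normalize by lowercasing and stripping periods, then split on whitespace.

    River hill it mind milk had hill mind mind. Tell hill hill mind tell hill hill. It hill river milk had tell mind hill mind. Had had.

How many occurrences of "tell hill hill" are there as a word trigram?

2

Scanning the 25 overlapping trigram windows for "tell hill hill":
  position 10–12: tell hill hill
  position 14–16: tell hill hill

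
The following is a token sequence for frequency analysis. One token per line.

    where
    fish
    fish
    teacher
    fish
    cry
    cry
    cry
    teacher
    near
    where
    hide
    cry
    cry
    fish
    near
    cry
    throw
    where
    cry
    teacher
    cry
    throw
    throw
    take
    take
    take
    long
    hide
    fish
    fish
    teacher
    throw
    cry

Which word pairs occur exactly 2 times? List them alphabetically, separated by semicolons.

Bigram counts meeting the condition (exactly 2 times):
  cry teacher: 2
  cry throw: 2
  fish fish: 2
  fish teacher: 2
  take take: 2

cry teacher; cry throw; fish fish; fish teacher; take take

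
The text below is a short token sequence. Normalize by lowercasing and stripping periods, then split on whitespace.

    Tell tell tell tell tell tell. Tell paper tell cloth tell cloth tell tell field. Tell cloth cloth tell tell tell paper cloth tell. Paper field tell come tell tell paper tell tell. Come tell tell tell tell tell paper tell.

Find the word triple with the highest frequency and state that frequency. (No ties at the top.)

Trigram frequencies (highest first):
  tell tell tell: 9
  tell tell paper: 4
  tell paper tell: 3
  tell cloth tell: 2
  cloth tell tell: 2
  tell come tell: 2
  … (16 more, each ≤ 2)

"tell tell tell", 9 times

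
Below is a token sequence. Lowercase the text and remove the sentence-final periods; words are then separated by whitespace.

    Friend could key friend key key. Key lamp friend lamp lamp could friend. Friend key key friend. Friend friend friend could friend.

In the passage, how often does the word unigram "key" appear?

Scanning the 22 tokens for "key":
  position 3: key
  position 5: key
  position 6: key
  position 7: key
  position 15: key
  position 16: key

6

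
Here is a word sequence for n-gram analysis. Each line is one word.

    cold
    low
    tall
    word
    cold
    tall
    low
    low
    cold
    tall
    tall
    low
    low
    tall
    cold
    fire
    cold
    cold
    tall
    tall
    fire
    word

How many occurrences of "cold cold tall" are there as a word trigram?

1

Scanning the 20 overlapping trigram windows for "cold cold tall":
  position 17–19: cold cold tall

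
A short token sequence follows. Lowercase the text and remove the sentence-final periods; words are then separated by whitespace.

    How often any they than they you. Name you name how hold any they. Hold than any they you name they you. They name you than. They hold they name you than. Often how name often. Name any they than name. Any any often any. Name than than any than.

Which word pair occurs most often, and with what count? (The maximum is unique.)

"any they", 4 times

Bigram frequencies (highest first):
  any they: 4
  they you: 3
  you name: 3
  name you: 3
  often any: 2
  they than: 2
  … (26 more, each ≤ 2)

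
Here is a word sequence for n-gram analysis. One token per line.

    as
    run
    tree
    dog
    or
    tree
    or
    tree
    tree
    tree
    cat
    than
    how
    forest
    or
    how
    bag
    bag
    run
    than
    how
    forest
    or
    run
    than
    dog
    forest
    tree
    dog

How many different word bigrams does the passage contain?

21

29 tokens → 28 bigram windows in total.
Repeated bigrams (each contributes count−1 duplicates):
  forest or: 2
  how forest: 2
  or tree: 2
  run than: 2
  than how: 2
  tree dog: 2
  tree tree: 2
7 duplicate windows → 28 − 7 = 21 distinct.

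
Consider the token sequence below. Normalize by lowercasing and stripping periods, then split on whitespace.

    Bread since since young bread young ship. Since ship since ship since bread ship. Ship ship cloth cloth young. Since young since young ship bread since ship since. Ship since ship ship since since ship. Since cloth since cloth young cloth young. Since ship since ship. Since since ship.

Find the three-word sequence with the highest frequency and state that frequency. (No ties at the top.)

"since ship since", 7 times

Trigram frequencies (highest first):
  since ship since: 7
  ship since ship: 5
  cloth young since: 2
  young since young: 2
  ship since since: 2
  since since ship: 2
  … (27 more, each ≤ 1)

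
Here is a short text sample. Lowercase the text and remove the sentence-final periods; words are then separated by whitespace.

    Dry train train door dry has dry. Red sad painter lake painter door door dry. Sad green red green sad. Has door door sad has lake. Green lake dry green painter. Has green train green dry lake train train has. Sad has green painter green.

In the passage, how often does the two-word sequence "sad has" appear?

Scanning the 44 overlapping bigram windows for "sad has":
  position 20–21: sad has
  position 24–25: sad has
  position 41–42: sad has

3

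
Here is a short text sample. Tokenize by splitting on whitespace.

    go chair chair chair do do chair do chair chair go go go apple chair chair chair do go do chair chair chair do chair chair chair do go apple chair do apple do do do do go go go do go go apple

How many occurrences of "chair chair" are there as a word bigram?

Scanning the 43 overlapping bigram windows for "chair chair":
  position 2–3: chair chair
  position 3–4: chair chair
  position 9–10: chair chair
  position 15–16: chair chair
  position 16–17: chair chair
  position 21–22: chair chair
  position 22–23: chair chair
  position 25–26: chair chair
  position 26–27: chair chair

9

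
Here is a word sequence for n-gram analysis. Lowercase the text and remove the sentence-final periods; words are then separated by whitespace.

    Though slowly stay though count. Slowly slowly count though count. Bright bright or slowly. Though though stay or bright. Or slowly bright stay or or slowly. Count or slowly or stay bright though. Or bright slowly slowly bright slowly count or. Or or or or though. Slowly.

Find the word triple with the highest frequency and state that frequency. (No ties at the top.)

"or or or", 3 times

Trigram frequencies (highest first):
  or or or: 3
  bright or slowly: 2
  slowly count or: 2
  though slowly stay: 1
  slowly stay though: 1
  stay though count: 1
  … (35 more, each ≤ 1)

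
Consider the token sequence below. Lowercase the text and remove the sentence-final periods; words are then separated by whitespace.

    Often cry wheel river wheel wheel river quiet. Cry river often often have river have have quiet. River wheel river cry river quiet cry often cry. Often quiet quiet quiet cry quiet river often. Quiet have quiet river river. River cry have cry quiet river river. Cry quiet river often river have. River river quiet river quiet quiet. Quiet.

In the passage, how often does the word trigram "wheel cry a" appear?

0

Scanning the 57 overlapping trigram windows for "wheel cry a":
  (none found)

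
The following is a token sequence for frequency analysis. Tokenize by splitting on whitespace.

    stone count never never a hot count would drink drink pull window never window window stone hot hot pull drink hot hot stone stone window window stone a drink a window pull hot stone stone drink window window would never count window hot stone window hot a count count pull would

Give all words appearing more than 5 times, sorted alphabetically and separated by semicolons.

Unigram counts meeting the condition (more than 5 times):
  hot: 8
  stone: 8
  window: 10

hot; stone; window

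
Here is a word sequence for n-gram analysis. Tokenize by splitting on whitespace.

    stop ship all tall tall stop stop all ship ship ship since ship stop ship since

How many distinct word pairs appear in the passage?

12

16 tokens → 15 bigram windows in total.
Repeated bigrams (each contributes count−1 duplicates):
  ship ship: 2
  ship since: 2
  stop ship: 2
3 duplicate windows → 15 − 3 = 12 distinct.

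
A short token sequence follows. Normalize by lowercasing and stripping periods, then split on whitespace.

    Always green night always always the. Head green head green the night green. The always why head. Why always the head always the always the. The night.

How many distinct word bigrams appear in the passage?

18

27 tokens → 26 bigram windows in total.
Repeated bigrams (each contributes count−1 duplicates):
  always the: 4
  green the: 2
  head green: 2
  the always: 2
  the head: 2
  the night: 2
8 duplicate windows → 26 − 8 = 18 distinct.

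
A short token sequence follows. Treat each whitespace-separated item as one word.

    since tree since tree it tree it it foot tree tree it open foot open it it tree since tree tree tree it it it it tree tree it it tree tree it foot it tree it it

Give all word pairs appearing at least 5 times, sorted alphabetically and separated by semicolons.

it it; it tree; tree it; tree tree

Bigram counts meeting the condition (at least 5 times):
  it it: 7
  it tree: 5
  tree it: 7
  tree tree: 5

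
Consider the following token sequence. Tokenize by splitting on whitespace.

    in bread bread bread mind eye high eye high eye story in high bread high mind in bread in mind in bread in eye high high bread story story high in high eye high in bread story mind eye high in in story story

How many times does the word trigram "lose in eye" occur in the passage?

Scanning the 42 overlapping trigram windows for "lose in eye":
  (none found)

0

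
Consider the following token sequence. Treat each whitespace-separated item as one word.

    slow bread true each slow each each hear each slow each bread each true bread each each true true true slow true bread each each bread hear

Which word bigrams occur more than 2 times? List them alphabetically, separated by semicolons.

bread each; each each

Bigram counts meeting the condition (more than 2 times):
  bread each: 3
  each each: 3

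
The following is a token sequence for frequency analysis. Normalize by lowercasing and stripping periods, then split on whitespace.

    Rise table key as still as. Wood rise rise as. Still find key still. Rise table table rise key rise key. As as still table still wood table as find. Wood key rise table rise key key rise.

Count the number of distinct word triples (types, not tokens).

35

38 tokens → 36 trigram windows in total.
Repeated trigrams (each contributes count−1 duplicates):
  table rise key: 2
1 duplicate windows → 36 − 1 = 35 distinct.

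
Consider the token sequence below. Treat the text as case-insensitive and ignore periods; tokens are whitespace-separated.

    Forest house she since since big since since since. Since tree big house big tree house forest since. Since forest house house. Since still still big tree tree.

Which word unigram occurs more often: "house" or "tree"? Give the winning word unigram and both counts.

"house" (5 vs 4)

"house": 5 occurrences
"tree": 4 occurrences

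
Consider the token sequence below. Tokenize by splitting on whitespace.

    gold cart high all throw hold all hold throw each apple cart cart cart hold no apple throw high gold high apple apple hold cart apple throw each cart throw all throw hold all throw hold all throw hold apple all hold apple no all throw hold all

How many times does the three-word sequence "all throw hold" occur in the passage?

Scanning the 46 overlapping trigram windows for "all throw hold":
  position 4–6: all throw hold
  position 31–33: all throw hold
  position 34–36: all throw hold
  position 37–39: all throw hold
  position 45–47: all throw hold

5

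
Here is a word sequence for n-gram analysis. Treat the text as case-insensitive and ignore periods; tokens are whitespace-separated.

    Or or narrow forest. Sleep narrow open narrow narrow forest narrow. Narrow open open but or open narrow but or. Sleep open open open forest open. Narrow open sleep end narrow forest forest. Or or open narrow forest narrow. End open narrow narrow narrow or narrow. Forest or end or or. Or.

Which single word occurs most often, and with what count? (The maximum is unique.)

"narrow", 15 times

Unigram frequencies (highest first):
  narrow: 15
  or: 11
  open: 11
  forest: 7
  sleep: 3
  end: 3
  … (1 more, each ≤ 2)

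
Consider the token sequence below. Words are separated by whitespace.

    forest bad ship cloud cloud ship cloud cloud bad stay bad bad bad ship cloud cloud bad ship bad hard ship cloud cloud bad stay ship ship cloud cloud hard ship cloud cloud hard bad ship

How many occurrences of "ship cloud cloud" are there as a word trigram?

Scanning the 34 overlapping trigram windows for "ship cloud cloud":
  position 3–5: ship cloud cloud
  position 6–8: ship cloud cloud
  position 14–16: ship cloud cloud
  position 21–23: ship cloud cloud
  position 27–29: ship cloud cloud
  position 31–33: ship cloud cloud

6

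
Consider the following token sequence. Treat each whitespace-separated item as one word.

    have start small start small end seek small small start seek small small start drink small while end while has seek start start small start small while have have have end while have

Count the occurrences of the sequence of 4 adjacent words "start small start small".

Scanning the 30 overlapping 4-gram windows for "start small start small":
  position 2–5: start small start small
  position 23–26: start small start small

2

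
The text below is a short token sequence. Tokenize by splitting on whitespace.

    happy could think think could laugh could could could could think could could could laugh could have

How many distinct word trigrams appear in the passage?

12

17 tokens → 15 trigram windows in total.
Repeated trigrams (each contributes count−1 duplicates):
  could could could: 3
  could laugh could: 2
3 duplicate windows → 15 − 3 = 12 distinct.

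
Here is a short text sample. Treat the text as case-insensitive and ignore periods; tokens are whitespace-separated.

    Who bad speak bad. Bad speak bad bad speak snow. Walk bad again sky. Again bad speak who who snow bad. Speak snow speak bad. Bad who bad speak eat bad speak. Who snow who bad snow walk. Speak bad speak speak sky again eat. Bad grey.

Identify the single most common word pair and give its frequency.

Bigram frequencies (highest first):
  bad speak: 8
  speak bad: 4
  who bad: 3
  bad bad: 3
  speak snow: 2
  snow walk: 2
  … (20 more, each ≤ 2)

"bad speak", 8 times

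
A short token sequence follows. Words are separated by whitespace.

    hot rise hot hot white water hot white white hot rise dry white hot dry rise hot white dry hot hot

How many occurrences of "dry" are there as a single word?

Scanning the 21 tokens for "dry":
  position 12: dry
  position 15: dry
  position 19: dry

3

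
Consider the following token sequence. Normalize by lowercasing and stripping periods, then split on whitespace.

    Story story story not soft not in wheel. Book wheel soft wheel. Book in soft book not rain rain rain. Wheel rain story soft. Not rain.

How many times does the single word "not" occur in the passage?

Scanning the 26 tokens for "not":
  position 4: not
  position 6: not
  position 17: not
  position 25: not

4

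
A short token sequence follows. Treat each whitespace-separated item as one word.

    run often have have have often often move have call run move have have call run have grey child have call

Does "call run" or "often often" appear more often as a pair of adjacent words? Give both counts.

"call run": 2 occurrences
"often often": 1 occurrence

"call run" (2 vs 1)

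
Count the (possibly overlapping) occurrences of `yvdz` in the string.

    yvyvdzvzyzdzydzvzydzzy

1

Sliding a length-4 window over the 22 characters (19 positions):
  position 3–6: yvdz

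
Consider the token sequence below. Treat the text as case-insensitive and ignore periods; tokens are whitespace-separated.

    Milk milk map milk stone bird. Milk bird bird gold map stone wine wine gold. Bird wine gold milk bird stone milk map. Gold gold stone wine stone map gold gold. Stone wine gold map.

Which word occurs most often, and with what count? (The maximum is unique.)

"gold", 8 times

Unigram frequencies (highest first):
  gold: 8
  milk: 6
  stone: 6
  map: 5
  bird: 5
  wine: 5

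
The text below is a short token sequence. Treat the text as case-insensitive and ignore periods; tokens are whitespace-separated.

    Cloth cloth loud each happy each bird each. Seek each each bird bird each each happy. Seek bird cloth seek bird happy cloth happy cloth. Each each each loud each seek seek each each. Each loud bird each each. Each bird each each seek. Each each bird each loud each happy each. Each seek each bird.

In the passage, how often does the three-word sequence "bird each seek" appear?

1

Scanning the 54 overlapping trigram windows for "bird each seek":
  position 7–9: bird each seek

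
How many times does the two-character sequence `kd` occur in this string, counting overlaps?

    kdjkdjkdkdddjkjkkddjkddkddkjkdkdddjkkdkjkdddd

11

Sliding a length-2 window over the 45 characters (44 positions):
  position 1–2: kd
  position 4–5: kd
  position 7–8: kd
  position 9–10: kd
  position 17–18: kd
  position 21–22: kd
  position 24–25: kd
  position 29–30: kd
  position 31–32: kd
  position 37–38: kd
  … (1 more)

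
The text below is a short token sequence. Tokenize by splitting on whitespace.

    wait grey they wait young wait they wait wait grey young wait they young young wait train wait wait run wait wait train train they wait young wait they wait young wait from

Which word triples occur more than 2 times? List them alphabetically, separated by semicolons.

they wait young; wait young wait; young wait they

Trigram counts meeting the condition (more than 2 times):
  they wait young: 3
  wait young wait: 3
  young wait they: 3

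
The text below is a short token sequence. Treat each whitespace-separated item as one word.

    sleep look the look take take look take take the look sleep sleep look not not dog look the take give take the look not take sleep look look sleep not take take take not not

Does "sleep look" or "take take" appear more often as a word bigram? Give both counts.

"sleep look": 3 occurrences
"take take": 4 occurrences

"take take" (4 vs 3)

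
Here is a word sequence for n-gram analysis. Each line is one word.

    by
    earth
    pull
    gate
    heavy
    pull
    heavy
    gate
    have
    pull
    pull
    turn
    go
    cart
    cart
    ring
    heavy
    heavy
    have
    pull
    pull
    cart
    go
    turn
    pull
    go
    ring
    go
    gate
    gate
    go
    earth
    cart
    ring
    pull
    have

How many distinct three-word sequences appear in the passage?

33

36 tokens → 34 trigram windows in total.
Repeated trigrams (each contributes count−1 duplicates):
  have pull pull: 2
1 duplicate windows → 34 − 1 = 33 distinct.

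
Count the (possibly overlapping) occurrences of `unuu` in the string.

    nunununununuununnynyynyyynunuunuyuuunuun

3

Sliding a length-4 window over the 40 characters (37 positions):
  position 10–13: unuu
  position 27–30: unuu
  position 36–39: unuu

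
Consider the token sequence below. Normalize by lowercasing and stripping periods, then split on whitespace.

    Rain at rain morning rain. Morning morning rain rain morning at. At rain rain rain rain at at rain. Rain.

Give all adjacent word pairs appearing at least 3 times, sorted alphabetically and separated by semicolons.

at rain; rain morning; rain rain

Bigram counts meeting the condition (at least 3 times):
  at rain: 3
  rain morning: 3
  rain rain: 5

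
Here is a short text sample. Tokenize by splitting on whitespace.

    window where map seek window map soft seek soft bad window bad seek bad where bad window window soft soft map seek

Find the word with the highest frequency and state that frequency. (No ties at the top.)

"window", 5 times

Unigram frequencies (highest first):
  window: 5
  seek: 4
  soft: 4
  bad: 4
  map: 3
  where: 2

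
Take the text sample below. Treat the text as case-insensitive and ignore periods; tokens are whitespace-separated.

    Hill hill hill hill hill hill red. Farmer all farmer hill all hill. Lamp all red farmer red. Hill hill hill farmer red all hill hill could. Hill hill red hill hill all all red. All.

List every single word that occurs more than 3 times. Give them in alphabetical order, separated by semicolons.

Unigram counts meeting the condition (more than 3 times):
  all: 7
  farmer: 4
  hill: 17
  red: 6

all; farmer; hill; red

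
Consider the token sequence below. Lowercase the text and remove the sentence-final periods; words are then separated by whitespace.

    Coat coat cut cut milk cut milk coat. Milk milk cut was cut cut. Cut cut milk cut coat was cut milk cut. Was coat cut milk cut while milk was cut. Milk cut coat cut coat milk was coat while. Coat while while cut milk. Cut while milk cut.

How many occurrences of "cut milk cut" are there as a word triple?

6

Scanning the 48 overlapping trigram windows for "cut milk cut":
  position 4–6: cut milk cut
  position 16–18: cut milk cut
  position 21–23: cut milk cut
  position 26–28: cut milk cut
  position 32–34: cut milk cut
  position 45–47: cut milk cut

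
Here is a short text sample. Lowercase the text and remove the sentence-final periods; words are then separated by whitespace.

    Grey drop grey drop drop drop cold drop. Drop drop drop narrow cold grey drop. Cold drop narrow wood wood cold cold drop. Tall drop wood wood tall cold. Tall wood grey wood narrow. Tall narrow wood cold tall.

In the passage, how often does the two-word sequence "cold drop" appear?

Scanning the 38 overlapping bigram windows for "cold drop":
  position 7–8: cold drop
  position 16–17: cold drop
  position 22–23: cold drop

3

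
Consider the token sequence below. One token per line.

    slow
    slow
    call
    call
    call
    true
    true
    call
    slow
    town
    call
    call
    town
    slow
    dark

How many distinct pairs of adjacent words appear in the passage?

15 tokens → 14 bigram windows in total.
Repeated bigrams (each contributes count−1 duplicates):
  call call: 3
2 duplicate windows → 14 − 2 = 12 distinct.

12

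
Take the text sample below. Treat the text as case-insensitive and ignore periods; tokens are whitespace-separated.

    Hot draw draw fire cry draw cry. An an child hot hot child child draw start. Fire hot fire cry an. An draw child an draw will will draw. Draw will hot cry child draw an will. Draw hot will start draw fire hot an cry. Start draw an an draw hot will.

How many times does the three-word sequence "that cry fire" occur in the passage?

Scanning the 51 overlapping trigram windows for "that cry fire":
  (none found)

0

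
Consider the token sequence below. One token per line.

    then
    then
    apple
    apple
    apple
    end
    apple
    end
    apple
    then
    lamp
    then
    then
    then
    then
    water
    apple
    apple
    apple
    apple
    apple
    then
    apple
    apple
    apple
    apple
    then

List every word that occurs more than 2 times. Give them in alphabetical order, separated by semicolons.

Unigram counts meeting the condition (more than 2 times):
  apple: 14
  then: 9

apple; then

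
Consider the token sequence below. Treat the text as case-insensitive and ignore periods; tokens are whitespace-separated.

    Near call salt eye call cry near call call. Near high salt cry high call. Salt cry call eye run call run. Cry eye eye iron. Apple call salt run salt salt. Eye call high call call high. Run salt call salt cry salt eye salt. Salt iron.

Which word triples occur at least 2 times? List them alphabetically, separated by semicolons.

call salt cry; salt eye call

Trigram counts meeting the condition (at least 2 times):
  call salt cry: 2
  salt eye call: 2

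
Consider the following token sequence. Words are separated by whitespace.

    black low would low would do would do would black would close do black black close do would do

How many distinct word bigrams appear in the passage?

12

19 tokens → 18 bigram windows in total.
Repeated bigrams (each contributes count−1 duplicates):
  do would: 3
  would do: 3
  close do: 2
  low would: 2
6 duplicate windows → 18 − 6 = 12 distinct.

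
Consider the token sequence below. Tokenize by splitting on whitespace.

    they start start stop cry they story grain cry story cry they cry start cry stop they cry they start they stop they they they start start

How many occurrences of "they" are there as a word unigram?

Scanning the 27 tokens for "they":
  position 1: they
  position 6: they
  position 12: they
  position 17: they
  position 19: they
  position 21: they
  position 23: they
  position 24: they
  position 25: they

9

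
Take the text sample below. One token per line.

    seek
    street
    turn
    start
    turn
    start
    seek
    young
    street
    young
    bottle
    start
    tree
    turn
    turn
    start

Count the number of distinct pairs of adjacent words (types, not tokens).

13

16 tokens → 15 bigram windows in total.
Repeated bigrams (each contributes count−1 duplicates):
  turn start: 3
2 duplicate windows → 15 − 2 = 13 distinct.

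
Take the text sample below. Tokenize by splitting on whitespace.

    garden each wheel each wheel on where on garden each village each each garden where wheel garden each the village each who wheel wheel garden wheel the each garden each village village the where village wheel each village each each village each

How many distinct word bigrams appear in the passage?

27

42 tokens → 41 bigram windows in total.
Repeated bigrams (each contributes count−1 duplicates):
  each village: 4
  garden each: 4
  village each: 4
  each each: 2
  each garden: 2
  each wheel: 2
  wheel each: 2
  wheel garden: 2
14 duplicate windows → 41 − 14 = 27 distinct.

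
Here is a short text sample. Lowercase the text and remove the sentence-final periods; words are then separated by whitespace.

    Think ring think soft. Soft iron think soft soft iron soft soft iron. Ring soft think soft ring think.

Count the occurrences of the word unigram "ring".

Scanning the 19 tokens for "ring":
  position 2: ring
  position 14: ring
  position 18: ring

3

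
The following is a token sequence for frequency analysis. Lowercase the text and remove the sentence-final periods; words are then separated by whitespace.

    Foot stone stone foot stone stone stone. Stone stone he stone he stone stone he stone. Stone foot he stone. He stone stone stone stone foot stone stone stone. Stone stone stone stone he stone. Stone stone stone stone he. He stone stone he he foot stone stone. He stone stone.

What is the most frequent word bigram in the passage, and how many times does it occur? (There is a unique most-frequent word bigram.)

Bigram frequencies (highest first):
  stone stone: 23
  stone he: 8
  he stone: 8
  foot stone: 4
  stone foot: 3
  he he: 2
  … (2 more, each ≤ 1)

"stone stone", 23 times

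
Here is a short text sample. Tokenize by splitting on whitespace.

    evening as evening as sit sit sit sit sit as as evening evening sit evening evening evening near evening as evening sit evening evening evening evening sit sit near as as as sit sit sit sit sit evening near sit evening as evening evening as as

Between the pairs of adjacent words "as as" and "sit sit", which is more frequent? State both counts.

"as as": 4 occurrences
"sit sit": 9 occurrences

"sit sit" (9 vs 4)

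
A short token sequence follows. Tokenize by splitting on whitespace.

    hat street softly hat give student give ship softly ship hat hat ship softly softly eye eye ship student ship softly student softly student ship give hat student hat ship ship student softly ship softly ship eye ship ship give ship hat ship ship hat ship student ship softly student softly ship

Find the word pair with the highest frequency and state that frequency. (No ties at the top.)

"ship softly", 5 times

Bigram frequencies (highest first):
  ship softly: 5
  softly ship: 4
  hat ship: 4
  ship hat: 3
  ship student: 3
  student ship: 3
  … (20 more, each ≤ 3)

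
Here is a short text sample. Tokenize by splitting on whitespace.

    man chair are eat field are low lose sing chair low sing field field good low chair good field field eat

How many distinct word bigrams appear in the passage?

19

21 tokens → 20 bigram windows in total.
Repeated bigrams (each contributes count−1 duplicates):
  field field: 2
1 duplicate windows → 20 − 1 = 19 distinct.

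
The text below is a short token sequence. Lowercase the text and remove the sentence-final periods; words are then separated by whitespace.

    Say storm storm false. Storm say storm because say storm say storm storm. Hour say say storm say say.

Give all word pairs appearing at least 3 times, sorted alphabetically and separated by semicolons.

say storm; storm say

Bigram counts meeting the condition (at least 3 times):
  say storm: 5
  storm say: 3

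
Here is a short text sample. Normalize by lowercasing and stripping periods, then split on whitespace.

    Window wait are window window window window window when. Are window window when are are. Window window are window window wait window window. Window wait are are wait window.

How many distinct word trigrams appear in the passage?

17

29 tokens → 27 trigram windows in total.
Repeated trigrams (each contributes count−1 duplicates):
  are window window: 4
  window window window: 4
  window wait are: 2
  window when are: 2
  window window wait: 2
  window window when: 2
10 duplicate windows → 27 − 10 = 17 distinct.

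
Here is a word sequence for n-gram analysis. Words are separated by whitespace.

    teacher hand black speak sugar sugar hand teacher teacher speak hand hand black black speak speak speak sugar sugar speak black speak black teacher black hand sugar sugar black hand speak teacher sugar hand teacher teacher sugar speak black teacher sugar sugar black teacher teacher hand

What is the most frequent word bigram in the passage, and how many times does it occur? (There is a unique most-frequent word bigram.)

"sugar sugar", 4 times

Bigram frequencies (highest first):
  sugar sugar: 4
  black speak: 3
  teacher teacher: 3
  speak black: 3
  black teacher: 3
  teacher sugar: 3
  … (17 more, each ≤ 2)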